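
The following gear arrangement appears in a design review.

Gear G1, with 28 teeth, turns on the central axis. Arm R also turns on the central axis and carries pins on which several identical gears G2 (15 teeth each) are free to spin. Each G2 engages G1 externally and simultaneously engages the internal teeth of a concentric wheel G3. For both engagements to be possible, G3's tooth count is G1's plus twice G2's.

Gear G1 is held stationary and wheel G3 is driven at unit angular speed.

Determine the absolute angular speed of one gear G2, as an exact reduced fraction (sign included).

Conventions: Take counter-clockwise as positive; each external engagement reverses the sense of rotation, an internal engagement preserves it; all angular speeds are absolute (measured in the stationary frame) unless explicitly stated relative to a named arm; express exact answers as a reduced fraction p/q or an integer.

29/15

class = planetary set [G3 = 28+2·15 = 58; Willis about the carrier]
ring teeth: 28 + 2·15 = 58
28(ω_sun−ω_arm) = −58(ω_ring−ω_arm),  ω_sun = 0, ω_ring = 1
28(0−ω_arm) = −58(1−ω_arm)  ⇒  86·ω_arm = 58  ⇒  ω_arm = 29/43
sun–planet mesh: 28·(0−29/43) = −15·(ω_p−ω_arm)  ⇒  ω_p−ω_arm = 812/645
ω_p = 29/43 + 812/645 = 29/15
exact speed ratio = 29/15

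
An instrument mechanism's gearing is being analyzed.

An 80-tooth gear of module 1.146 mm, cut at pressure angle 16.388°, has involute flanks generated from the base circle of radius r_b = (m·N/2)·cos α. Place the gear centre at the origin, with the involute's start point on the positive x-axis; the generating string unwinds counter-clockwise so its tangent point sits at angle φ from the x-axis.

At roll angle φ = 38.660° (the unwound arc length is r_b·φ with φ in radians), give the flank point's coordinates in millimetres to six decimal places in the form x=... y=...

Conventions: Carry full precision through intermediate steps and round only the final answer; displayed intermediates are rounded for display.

class = single-mesh tooth geometry [base-circle involute, m = 1.146, 80T]
pitch radius r_p = m·N/2 = 1.146·80/2 = 45.840000
base radius r_b = r_p·cos α = 45.840000·cos 16.388° = 43.977662
roll angle φ = 38.660° = 0.67474429 rad
x = r_b·(cos φ + φ·sin φ) = 52.877769
y = r_b·(sin φ − φ·cos φ) = 4.301556

x=52.877769 y=4.301556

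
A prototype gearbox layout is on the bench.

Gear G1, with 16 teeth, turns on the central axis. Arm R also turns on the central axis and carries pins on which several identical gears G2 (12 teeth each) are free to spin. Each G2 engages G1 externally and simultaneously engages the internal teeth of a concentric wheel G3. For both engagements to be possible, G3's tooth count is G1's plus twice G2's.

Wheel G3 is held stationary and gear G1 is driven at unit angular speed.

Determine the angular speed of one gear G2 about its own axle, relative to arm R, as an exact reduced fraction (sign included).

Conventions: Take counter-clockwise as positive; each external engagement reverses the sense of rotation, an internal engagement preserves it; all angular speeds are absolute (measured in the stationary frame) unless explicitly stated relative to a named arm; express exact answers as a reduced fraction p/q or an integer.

-20/21

topology: planetary set — G1 16T / G2 12T / G3 40T, arm = carrier (Willis)
ring teeth: 16 + 2·12 = 40
16(ω_sun−ω_arm) = −40(ω_ring−ω_arm),  ω_ring = 0, ω_sun = 1
16(1−ω_arm) = −40(0−ω_arm)  ⇒  56·ω_arm = 16  ⇒  ω_arm = 2/7
sun–planet mesh: 16·(1−2/7) = −12·(ω_p−ω_arm)  ⇒  ω_p−ω_arm = -20/21
exact speed ratio = -20/21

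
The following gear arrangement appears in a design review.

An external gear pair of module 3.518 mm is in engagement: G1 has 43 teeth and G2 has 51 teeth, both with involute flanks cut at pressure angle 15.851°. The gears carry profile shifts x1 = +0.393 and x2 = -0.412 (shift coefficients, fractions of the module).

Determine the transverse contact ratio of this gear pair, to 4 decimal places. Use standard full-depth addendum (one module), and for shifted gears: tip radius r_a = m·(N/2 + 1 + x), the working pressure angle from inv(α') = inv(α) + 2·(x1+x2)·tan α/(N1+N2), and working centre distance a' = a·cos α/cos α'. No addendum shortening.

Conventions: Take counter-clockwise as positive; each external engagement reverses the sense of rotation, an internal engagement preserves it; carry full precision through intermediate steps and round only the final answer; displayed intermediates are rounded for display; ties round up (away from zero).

1.9610

topology: single-mesh involute geometry — m = 3.518, 43T/51T pair
base radii: r_b1 = 72.760922, r_b2 = 86.297838
tip radii: r_a1 = 80.537574, r_a2 = 91.777584
inv(α') = inv(15.851°) + 2·(+0.393-0.412)·tan α/(43+51) = 0.00716619  ⇒  α' = 15.76898°
a' = a·cos α / cos α' = 165.3460·cos 15.851°/cos 15.76898° = 165.278989
action lengths: √(r_a1²−r_b1²) = 34.527511, √(r_a2²−r_b2²) = 31.237928
base pitch p_b = π·m·cos α = 10.631869
CR = (34.527511 + 31.237928 − 165.278989·sin 15.76898°)/10.631869 = 1.961024
contact ratio ≈ 1.9610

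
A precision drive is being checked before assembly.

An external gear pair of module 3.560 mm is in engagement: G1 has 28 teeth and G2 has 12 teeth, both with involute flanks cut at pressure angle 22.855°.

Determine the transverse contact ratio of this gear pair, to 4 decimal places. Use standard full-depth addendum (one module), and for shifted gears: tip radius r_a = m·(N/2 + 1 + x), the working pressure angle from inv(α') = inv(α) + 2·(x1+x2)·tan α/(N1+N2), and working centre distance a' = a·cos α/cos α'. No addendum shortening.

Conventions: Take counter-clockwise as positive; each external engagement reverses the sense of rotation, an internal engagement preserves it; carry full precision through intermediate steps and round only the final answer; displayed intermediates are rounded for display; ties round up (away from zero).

1.4432

topology: single-mesh involute geometry — m = 3.560, 28T/12T pair
base radii: r_b1 = 45.927098, r_b2 = 19.683042
tip radii: r_a1 = 53.400000, r_a2 = 24.920000
no profile shift: α' = α, a' = a
action lengths: √(r_a1²−r_b1²) = 27.244479, √(r_a2²−r_b2²) = 15.283463
base pitch p_b = π·m·cos α = 10.306017
CR = (27.244479 + 15.283463 − 71.200000·sin 22.85500°)/10.306017 = 1.443219
contact ratio ≈ 1.4432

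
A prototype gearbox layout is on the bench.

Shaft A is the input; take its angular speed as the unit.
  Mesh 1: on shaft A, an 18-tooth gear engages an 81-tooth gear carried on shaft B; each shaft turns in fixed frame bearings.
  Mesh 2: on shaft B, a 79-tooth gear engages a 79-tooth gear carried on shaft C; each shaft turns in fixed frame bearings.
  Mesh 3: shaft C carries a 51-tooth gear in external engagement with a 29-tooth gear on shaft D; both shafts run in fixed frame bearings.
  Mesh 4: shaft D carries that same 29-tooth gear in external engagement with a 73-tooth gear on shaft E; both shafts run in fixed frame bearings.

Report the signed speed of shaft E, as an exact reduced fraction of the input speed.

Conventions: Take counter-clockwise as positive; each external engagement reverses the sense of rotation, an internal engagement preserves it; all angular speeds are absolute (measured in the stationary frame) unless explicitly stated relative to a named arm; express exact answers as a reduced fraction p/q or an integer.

4-mesh fixed-axis compound train (all bearings frame-fixed)
mesh 1 [18T→81T]: |ω|/ω_in = 1×18/81 = 2/9, sense flips to −
mesh 2 [79T→79T]: |ω|/ω_in = (2/9)×79/79 = 2/9, sense flips to +
mesh 3 [51T→29T]: |ω|/ω_in = (2/9)×51/29 = 34/87, sense flips to −
mesh 4 [29T→73T]: |ω|/ω_in = (34/87)×29/73 = 34/219, sense flips to +
signed output speed (× input speed) = 34/219

34/219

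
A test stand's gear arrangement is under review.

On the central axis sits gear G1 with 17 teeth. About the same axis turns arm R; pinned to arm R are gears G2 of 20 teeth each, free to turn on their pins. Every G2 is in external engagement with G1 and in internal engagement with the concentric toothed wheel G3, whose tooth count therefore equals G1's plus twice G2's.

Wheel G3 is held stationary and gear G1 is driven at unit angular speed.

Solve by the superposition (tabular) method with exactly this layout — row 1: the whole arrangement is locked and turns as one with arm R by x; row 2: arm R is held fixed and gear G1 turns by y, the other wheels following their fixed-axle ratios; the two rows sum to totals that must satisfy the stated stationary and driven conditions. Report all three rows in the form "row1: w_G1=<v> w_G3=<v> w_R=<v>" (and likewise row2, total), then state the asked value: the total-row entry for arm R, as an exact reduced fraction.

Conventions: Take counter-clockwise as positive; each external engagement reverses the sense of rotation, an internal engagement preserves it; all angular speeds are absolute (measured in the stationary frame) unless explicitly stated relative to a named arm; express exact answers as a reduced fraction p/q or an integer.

row1: w_G1=17/74 w_G3=17/74 w_R=17/74
row2: w_G1=57/74 w_G3=-17/74 w_R=0
total: w_G1=1 w_G3=0 w_R=17/74
asked value: 17/74

recognized (axles ride arm R): planetary set, 17/20/57 teeth
superposition row 1 [locked train]: every member turns x
superposition row 2 [arm held]: sun y, ring −(17/57)·y, arm 0
boundary: total ω_ring = x − (17/57)·y = 0 and total ω_sun = x + y = 1  ⇒  y = 57/74, x = 17/74
row 2 ring = −(17/57)·57/74 = -17/74
totals (row 1 + row 2): sun 17/74 + 57/74 = 1, ring 17/74 + (-17/74) = 0, arm 17/74 + 0 = 17/74
asked cell (total, arm) = 17/74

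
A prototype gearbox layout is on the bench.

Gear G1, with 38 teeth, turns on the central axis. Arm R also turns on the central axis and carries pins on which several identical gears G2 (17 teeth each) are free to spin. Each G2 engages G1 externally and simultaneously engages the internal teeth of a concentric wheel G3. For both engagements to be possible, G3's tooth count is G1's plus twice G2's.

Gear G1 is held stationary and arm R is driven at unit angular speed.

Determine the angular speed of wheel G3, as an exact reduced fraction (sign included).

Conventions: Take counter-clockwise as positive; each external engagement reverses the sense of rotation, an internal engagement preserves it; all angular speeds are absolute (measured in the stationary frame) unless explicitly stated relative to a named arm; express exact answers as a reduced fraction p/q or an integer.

topology: planetary set — G1 38T / G2 17T / G3 72T, arm = carrier (Willis)
ring teeth: 38 + 2·17 = 72
38(ω_sun−ω_arm) = −72(ω_ring−ω_arm),  ω_sun = 0, ω_arm = 1
ω_ring = 1 − (38/72)(0−1) = 55/36
exact speed ratio = 55/36

55/36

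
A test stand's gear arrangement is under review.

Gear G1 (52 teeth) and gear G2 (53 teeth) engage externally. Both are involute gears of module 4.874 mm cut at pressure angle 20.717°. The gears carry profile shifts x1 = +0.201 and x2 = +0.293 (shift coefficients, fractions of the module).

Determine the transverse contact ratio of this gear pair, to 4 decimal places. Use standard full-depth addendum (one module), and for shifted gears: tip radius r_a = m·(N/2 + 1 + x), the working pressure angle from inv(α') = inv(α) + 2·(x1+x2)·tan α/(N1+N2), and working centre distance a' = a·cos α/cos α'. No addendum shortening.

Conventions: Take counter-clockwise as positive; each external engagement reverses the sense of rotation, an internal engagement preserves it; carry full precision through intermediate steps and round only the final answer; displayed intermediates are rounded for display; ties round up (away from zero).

1.6582

class = single-mesh tooth geometry [involute pair 52T × 53T, m = 4.874]
base radii: r_b1 = 118.529914, r_b2 = 120.809335
tip radii: r_a1 = 132.577674, r_a2 = 135.463082
inv(α') = inv(20.717°) + 2·(+0.201+0.293)·tan α/(52+53) = 0.02018651  ⇒  α' = 22.04648°
a' = a·cos α / cos α' = 255.8850·cos 20.717°/cos 22.04648° = 258.220408
action lengths: √(r_a1²−r_b1²) = 59.392754, √(r_a2²−r_b2²) = 61.280920
base pitch p_b = π·m·cos α = 14.322027
CR = (59.392754 + 61.280920 − 258.220408·sin 22.04648°)/14.322027 = 1.658175
contact ratio ≈ 1.6582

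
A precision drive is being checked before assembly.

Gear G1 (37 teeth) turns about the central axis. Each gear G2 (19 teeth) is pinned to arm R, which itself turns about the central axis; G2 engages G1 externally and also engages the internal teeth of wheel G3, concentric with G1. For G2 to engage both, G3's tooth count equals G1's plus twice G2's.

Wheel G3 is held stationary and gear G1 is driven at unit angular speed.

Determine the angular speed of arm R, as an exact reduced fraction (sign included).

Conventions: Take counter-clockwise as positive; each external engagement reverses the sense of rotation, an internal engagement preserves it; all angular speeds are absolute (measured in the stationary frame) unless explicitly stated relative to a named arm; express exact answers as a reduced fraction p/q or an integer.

planetary set (37T centre, 19T on arm, 75T internal) — Willis relation
ring teeth: 37 + 2·19 = 75
37(ω_sun−ω_arm) = −75(ω_ring−ω_arm),  ω_ring = 0, ω_sun = 1
37(1−ω_arm) = −75(0−ω_arm)  ⇒  112·ω_arm = 37  ⇒  ω_arm = 37/112
exact speed ratio = 37/112

37/112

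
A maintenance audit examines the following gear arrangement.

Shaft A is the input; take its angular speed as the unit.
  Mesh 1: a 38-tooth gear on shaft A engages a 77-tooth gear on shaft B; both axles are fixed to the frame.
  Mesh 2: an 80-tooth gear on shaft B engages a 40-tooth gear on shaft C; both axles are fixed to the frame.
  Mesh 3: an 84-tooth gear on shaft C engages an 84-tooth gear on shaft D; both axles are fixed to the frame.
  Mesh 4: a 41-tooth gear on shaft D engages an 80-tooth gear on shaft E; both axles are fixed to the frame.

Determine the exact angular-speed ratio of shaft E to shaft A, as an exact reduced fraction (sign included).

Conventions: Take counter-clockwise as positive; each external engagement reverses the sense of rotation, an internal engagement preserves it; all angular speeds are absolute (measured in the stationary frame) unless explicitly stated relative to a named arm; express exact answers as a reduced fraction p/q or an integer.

class = fixed-axis compound train [4 meshes; 4 ratios multiply, 4 sense flips]
mesh 1 [38T→77T]: running ratio 38/77, sense −
mesh 2 [80T→40T]: running ratio 76/77, sense +
mesh 3 [84T→84T]: running ratio 76/77, sense −
mesh 4 [41T→80T]: running ratio 779/1540, sense +
ω_out/ω_in = 779/1540

779/1540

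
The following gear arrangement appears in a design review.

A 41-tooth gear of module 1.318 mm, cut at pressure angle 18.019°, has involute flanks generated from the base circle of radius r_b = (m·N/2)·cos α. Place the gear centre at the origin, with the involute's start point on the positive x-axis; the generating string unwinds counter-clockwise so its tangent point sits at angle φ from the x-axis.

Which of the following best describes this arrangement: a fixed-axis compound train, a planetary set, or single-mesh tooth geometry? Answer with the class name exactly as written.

class = single-mesh tooth geometry [base-circle involute, m = 1.318, 41T]
classification: single-mesh tooth geometry

single-mesh tooth geometry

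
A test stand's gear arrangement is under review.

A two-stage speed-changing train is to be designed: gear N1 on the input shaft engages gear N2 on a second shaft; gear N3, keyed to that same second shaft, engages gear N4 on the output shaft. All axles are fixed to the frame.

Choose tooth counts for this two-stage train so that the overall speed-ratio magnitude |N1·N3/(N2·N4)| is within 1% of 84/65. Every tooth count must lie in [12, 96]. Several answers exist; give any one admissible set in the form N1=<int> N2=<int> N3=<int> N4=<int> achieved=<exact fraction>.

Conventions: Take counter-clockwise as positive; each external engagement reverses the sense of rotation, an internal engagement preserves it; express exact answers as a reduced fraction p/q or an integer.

topology: fixed-axis compound train — 2 stages, target 84/65
target = 84/65 in lowest terms: an exact hit needs N1·N3 = k·84 and N2·N4 = k·65 for one integer k, every count in [12, 96]; additionally prefer no 1:1 stage (N1 ≠ N2, N3 ≠ N4)
k = 1…2: no 1:1-free in-range split of k·84 and k·65 into factor pairs; take k = 3
k = 3: N1·N3 = 252 = 12·21, N2·N4 = 195 = 13·15
achieved = 12·21/(13·15) = 84/65; |achieved − target| = 0 ≤ 21/1625 ✓

N1=12 N2=13 N3=21 N4=15 achieved=84/65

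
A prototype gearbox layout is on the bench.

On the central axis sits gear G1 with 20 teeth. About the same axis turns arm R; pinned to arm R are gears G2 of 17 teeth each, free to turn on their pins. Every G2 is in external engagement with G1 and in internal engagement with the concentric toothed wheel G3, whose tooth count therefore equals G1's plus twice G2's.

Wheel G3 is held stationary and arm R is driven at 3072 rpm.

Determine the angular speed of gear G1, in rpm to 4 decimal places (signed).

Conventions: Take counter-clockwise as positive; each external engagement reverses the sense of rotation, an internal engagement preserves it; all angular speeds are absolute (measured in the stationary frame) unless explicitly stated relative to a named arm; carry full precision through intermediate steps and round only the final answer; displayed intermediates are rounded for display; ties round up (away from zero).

+11366.4000 rpm

recognized (axles ride arm R): planetary set, 20/17/54 teeth
normalise by the input: solve with ω_arm = 1, then scale by 3072 rpm
ring teeth: 20 + 2·17 = 54
20(ω_sun−ω_arm) = −54(ω_ring−ω_arm),  ω_ring = 0, ω_arm = 1
ω_sun = 1 − (54/20)(0−1) = 37/10
scale: ω_sun = 37/10 × 3072 rpm = +11366.4000 rpm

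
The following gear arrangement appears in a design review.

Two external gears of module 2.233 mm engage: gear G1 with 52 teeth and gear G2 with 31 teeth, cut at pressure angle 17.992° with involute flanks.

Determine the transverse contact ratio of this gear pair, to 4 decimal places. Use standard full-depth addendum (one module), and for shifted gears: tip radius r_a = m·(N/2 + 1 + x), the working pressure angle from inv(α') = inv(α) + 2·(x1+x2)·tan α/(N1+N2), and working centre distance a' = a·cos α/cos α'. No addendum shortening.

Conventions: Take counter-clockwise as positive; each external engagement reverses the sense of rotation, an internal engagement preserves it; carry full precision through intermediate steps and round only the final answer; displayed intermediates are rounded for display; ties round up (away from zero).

1.8179

class = single-mesh tooth geometry [involute pair 52T × 31T, m = 2.233]
base radii: r_b1 = 55.218944, r_b2 = 32.918986
tip radii: r_a1 = 60.291000, r_a2 = 36.844500
no profile shift: α' = α, a' = a
action lengths: √(r_a1²−r_b1²) = 24.204812, √(r_a2²−r_b2²) = 16.548642
base pitch p_b = π·m·cos α = 6.672132
CR = (24.204812 + 16.548642 − 92.669500·sin 17.99200°)/6.672132 = 1.817906
contact ratio ≈ 1.8179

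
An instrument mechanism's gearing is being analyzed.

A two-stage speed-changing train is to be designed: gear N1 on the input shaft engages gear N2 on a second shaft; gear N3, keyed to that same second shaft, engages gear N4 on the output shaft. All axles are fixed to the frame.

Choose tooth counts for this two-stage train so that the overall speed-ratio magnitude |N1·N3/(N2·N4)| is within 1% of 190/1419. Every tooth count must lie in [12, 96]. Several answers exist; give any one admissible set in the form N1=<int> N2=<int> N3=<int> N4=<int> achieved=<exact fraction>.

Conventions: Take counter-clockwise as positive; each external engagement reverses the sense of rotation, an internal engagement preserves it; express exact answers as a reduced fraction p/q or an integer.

topology: fixed-axis compound train — 2 stages, target 190/1419
target = 190/1419 in lowest terms: an exact hit needs N1·N3 = k·190 and N2·N4 = k·1419 for one integer k, every count in [12, 96]; additionally prefer no 1:1 stage (N1 ≠ N2, N3 ≠ N4)
k = 1: no 1:1-free in-range split of k·190 and k·1419 into factor pairs; take k = 2
k = 2: N1·N3 = 380 = 19·20, N2·N4 = 2838 = 33·86
achieved = 19·20/(33·86) = 190/1419; |achieved − target| = 0 ≤ 19/14190 ✓

N1=19 N2=33 N3=20 N4=86 achieved=190/1419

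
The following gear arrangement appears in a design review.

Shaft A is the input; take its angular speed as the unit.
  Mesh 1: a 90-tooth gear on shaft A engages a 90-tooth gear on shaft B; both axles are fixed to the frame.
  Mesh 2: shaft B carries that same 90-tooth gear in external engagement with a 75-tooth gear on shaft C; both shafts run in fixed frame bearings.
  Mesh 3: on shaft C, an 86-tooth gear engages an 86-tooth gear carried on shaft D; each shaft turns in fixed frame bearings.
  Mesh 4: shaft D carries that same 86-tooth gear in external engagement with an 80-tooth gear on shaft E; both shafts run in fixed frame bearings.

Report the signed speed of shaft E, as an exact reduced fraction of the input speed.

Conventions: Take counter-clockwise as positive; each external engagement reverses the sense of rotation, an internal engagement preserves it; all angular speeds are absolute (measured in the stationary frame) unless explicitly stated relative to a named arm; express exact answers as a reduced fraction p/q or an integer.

4-mesh fixed-axis compound train (all bearings frame-fixed)
mesh 1 [90T→90T]: |ω|/ω_in = 1×90/90 = 1, sense flips to −
mesh 2 [90T→75T]: |ω|/ω_in = 1×90/75 = 6/5, sense flips to +
mesh 3 [86T→86T]: |ω|/ω_in = (6/5)×86/86 = 6/5, sense flips to −
mesh 4 [86T→80T]: |ω|/ω_in = (6/5)×86/80 = 129/100, sense flips to +
signed output speed (× input speed) = 129/100

129/100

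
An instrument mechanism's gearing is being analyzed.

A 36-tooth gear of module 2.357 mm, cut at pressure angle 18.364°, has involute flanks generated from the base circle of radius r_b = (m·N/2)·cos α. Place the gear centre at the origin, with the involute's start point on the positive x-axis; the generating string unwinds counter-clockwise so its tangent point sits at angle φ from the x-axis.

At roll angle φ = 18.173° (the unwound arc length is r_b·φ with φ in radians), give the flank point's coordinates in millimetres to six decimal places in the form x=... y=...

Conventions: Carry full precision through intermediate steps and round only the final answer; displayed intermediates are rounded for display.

x=42.240161 y=0.423982

recognized (one wheel, involute flank): single-mesh tooth geometry, m = 2.357, N = 36
pitch radius r_p = m·N/2 = 2.357·36/2 = 42.426000
base radius r_b = r_p·cos α = 42.426000·cos 18.364° = 40.265420
roll angle φ = 18.173° = 0.31717868 rad
x = r_b·(cos φ + φ·sin φ) = 42.240161
y = r_b·(sin φ − φ·cos φ) = 0.423982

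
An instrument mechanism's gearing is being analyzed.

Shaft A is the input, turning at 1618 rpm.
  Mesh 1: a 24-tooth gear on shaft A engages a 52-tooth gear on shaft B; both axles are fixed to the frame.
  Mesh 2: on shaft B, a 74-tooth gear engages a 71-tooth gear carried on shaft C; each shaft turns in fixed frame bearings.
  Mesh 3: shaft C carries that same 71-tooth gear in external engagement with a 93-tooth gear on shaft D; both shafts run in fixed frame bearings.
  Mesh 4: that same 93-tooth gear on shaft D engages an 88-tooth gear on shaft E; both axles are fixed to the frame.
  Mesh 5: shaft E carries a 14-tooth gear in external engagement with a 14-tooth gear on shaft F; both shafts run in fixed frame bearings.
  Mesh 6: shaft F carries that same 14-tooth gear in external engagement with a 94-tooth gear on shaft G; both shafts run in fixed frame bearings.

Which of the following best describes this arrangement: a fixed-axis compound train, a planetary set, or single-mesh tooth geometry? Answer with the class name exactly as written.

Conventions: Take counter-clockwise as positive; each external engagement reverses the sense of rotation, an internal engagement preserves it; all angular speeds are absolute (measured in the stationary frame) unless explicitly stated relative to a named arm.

topology: fixed-axis compound train — 6 meshes, A→G
classification: fixed-axis compound train

fixed-axis compound train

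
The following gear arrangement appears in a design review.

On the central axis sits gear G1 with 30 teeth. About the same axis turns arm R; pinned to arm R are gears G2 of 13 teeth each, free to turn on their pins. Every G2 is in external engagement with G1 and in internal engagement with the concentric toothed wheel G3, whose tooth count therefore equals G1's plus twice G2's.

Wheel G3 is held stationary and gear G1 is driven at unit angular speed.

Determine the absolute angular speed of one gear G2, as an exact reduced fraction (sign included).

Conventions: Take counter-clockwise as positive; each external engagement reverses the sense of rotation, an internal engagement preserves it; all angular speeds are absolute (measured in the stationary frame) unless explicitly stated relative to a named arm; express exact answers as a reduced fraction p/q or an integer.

-15/13

topology: planetary set — G1 30T / G2 13T / G3 56T, arm = carrier (Willis)
ring teeth: 30 + 2·13 = 56
30(ω_sun−ω_arm) = −56(ω_ring−ω_arm),  ω_ring = 0, ω_sun = 1
30(1−ω_arm) = −56(0−ω_arm)  ⇒  86·ω_arm = 30  ⇒  ω_arm = 15/43
sun–planet mesh: 30·(1−15/43) = −13·(ω_p−ω_arm)  ⇒  ω_p−ω_arm = -840/559
ω_p = 15/43 − 840/559 = -15/13
exact speed ratio = -15/13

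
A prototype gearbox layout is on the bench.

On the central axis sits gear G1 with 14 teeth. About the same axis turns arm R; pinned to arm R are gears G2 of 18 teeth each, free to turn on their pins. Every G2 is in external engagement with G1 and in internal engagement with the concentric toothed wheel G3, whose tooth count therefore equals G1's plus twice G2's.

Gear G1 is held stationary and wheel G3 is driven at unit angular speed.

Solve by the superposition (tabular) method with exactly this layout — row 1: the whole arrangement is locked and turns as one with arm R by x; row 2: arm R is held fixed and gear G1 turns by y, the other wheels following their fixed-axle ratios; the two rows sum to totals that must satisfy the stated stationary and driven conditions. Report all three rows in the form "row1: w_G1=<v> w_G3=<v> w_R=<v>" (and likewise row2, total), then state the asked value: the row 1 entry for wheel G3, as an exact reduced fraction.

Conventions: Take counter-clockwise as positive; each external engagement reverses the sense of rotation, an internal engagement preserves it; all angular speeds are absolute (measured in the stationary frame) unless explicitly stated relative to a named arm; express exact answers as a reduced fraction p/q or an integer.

row1: w_G1=25/32 w_G3=25/32 w_R=25/32
row2: w_G1=-25/32 w_G3=7/32 w_R=0
total: w_G1=0 w_G3=1 w_R=25/32
asked value: 25/32

topology: planetary set — G1 14T / G2 18T / G3 50T, arm = carrier (Willis)
row 1 (train locked, turned with arm): all members turn x
row 2: sun turns y, ring = −(14/50)·y, arm 0
boundary: total ω_sun = x + y = 0 and total ω_ring = x − (14/50)·y = 1  ⇒  y = -25/32, x = 25/32
row 2 ring = −(14/50)·(-25/32) = 7/32
totals (row 1 + row 2): sun 25/32 + (-25/32) = 0, ring 25/32 + 7/32 = 1, arm 25/32 + 0 = 25/32
asked cell (row1, ring) = 25/32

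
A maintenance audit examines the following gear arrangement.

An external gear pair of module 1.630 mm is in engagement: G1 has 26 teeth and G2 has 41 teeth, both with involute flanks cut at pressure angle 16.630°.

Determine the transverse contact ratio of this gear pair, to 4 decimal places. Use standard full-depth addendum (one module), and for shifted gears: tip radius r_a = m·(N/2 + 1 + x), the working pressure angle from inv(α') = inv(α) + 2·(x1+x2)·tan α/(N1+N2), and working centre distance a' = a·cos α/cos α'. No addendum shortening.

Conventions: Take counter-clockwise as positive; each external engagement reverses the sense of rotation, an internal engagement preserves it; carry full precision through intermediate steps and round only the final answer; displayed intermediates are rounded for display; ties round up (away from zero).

1.8422

class = single-mesh tooth geometry [involute pair 26T × 41T, m = 1.630]
base radii: r_b1 = 20.303683, r_b2 = 32.017346
tip radii: r_a1 = 22.820000, r_a2 = 35.045000
no profile shift: α' = α, a' = a
action lengths: √(r_a1²−r_b1²) = 10.416951, √(r_a2²−r_b2²) = 14.249266
base pitch p_b = π·m·cos α = 4.906608
CR = (10.416951 + 14.249266 − 54.605000·sin 16.63000°)/4.906608 = 1.842170
contact ratio ≈ 1.8422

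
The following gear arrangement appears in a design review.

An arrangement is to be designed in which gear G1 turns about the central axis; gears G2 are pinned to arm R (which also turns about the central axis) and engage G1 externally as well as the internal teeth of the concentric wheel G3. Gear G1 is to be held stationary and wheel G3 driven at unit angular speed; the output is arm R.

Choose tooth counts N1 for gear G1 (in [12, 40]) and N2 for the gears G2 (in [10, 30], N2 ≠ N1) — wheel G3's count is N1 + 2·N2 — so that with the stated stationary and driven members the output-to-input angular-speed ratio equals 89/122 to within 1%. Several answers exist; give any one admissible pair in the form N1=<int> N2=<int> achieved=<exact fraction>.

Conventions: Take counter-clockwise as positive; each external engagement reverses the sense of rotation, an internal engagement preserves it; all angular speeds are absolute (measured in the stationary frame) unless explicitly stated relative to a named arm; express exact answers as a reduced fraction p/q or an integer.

topology: planetary set — design target 89/122, arm = carrier (Willis)
Willis with ω_sun = 0: ω_arm/ω_ring = N3/(N1+N3); set equal to 89/122  ⇒  N3/N1 = (89/122)/(1 − 89/122) = 89/33
N3 = N1 + 2·N2  ⇒  N2/N1 = (N3/N1 − 1)/2 = (89/33 − 1)/2 = 28/33
smallest multiple with N1 ≥ 12 and N2 ≥ 10: k = 1  ⇒  N1 = 1·33 = 33, N2 = 1·28 = 28 (N1 ≤ 40, N2 ≤ 30, N2 ≠ N1 ✓), N3 = 33 + 2·28 = 89
check: N3/(N1+N3) with N1 = 33, N3 = 89 gives 89/122; |achieved − target| = 0 ≤ 89/12200 ✓

N1=33 N2=28 achieved=89/122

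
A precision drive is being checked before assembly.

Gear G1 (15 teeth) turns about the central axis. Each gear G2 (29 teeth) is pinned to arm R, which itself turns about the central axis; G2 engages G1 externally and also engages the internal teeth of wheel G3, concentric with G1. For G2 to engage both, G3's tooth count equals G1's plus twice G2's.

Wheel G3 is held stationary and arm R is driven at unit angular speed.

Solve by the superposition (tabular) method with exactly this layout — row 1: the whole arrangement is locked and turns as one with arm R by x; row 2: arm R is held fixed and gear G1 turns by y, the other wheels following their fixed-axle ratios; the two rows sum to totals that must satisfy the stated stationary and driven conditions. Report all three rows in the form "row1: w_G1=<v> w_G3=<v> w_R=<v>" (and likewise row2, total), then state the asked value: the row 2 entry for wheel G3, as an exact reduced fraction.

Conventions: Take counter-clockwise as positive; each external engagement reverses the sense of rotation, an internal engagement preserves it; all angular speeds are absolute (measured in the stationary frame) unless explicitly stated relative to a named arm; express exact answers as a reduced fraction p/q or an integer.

class = planetary set [G3 = 15+2·29 = 73; Willis about the carrier]
row 1 — lock + rotate with arm: ω_sun = ω_ring = ω_arm = x
superposition row 2 [arm held]: sun y, ring −(15/73)·y, arm 0
boundary: total ω_ring = x − (15/73)·y = 0 and total ω_arm = x = 1  ⇒  y = 73/15, x = 1
row 2 ring = −(15/73)·73/15 = -1
totals (row 1 + row 2): sun 1 + 73/15 = 88/15, ring 1 + (-1) = 0, arm 1 + 0 = 1
asked cell (row2, ring) = -1

row1: w_G1=1 w_G3=1 w_R=1
row2: w_G1=73/15 w_G3=-1 w_R=0
total: w_G1=88/15 w_G3=0 w_R=1
asked value: -1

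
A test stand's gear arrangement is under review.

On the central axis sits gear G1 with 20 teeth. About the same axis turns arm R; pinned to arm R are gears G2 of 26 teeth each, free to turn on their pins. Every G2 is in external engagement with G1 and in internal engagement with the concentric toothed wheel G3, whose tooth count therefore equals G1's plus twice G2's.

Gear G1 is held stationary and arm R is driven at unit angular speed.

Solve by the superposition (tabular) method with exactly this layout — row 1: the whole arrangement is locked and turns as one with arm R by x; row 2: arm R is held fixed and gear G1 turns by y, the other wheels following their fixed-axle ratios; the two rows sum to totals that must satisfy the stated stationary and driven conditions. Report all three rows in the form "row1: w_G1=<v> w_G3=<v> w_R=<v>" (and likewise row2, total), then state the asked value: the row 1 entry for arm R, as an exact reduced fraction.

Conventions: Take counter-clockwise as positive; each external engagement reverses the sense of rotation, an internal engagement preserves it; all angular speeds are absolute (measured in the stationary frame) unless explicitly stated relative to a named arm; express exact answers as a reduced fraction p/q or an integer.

row1: w_G1=1 w_G3=1 w_R=1
row2: w_G1=-1 w_G3=5/18 w_R=0
total: w_G1=0 w_G3=23/18 w_R=1
asked value: 1

topology: planetary set — G1 20T / G2 26T / G3 72T, arm = carrier (Willis)
row 1 (train locked, turned with arm): all members turn x
superposition row 2 [arm held]: sun y, ring −(20/72)·y, arm 0
boundary: total ω_sun = x + y = 0 and total ω_arm = x = 1  ⇒  y = -1, x = 1
row 2 ring = −(20/72)·(-1) = 5/18
totals (row 1 + row 2): sun 1 + (-1) = 0, ring 1 + 5/18 = 23/18, arm 1 + 0 = 1
asked cell (row1, arm) = 1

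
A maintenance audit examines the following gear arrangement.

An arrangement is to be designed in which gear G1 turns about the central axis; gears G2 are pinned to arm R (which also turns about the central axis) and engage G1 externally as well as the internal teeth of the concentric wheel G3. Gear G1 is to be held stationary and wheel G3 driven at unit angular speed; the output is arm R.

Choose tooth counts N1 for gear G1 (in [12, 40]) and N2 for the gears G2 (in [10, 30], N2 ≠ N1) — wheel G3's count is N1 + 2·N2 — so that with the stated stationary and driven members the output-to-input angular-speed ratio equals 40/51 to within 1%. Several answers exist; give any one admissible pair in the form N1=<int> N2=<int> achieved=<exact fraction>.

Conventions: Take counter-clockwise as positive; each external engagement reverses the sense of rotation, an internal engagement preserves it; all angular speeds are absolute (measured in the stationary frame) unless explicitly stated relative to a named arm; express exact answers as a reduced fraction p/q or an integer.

N1=22 N2=29 achieved=40/51

design class (target 40/51): planetary set
Willis with ω_sun = 0: ω_arm/ω_ring = N3/(N1+N3); set equal to 40/51  ⇒  N3/N1 = (40/51)/(1 − 40/51) = 40/11
N3 = N1 + 2·N2  ⇒  N2/N1 = (N3/N1 − 1)/2 = (40/11 − 1)/2 = 29/22
smallest multiple with N1 ≥ 12 and N2 ≥ 10: k = 1  ⇒  N1 = 1·22 = 22, N2 = 1·29 = 29 (N1 ≤ 40, N2 ≤ 30, N2 ≠ N1 ✓), N3 = 22 + 2·29 = 80
check: N3/(N1+N3) with N1 = 22, N3 = 80 gives 40/51; |achieved − target| = 0 ≤ 2/255 ✓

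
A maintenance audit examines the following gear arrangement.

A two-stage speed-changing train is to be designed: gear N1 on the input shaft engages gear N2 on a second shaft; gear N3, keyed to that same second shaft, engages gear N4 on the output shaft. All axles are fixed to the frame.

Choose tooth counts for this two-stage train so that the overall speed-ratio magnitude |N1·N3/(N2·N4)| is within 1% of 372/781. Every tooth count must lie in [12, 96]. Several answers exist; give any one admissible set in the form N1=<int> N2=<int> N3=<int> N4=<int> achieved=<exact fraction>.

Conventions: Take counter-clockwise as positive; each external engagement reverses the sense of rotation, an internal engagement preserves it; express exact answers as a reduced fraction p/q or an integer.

class = fixed-axis compound train [2-stage, 372/781 wanted]
target = 372/781 in lowest terms: an exact hit needs N1·N3 = k·372 and N2·N4 = k·781 for one integer k, every count in [12, 96]; additionally prefer no 1:1 stage (N1 ≠ N2, N3 ≠ N4)
k = 1: no 1:1-free in-range split of k·372 and k·781 into factor pairs; take k = 2
k = 2: N1·N3 = 744 = 12·62, N2·N4 = 1562 = 22·71
achieved = 12·62/(22·71) = 372/781; |achieved − target| = 0 ≤ 93/19525 ✓

N1=12 N2=22 N3=62 N4=71 achieved=372/781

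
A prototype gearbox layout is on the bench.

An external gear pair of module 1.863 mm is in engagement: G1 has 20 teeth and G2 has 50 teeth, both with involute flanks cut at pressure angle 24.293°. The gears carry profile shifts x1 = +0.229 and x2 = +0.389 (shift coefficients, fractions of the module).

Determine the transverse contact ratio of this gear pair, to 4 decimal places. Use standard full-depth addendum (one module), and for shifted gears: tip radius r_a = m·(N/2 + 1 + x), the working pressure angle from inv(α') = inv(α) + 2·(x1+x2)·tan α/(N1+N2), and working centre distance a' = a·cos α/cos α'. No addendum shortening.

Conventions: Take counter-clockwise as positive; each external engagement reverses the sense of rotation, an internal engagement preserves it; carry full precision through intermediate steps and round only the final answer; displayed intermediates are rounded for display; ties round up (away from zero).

topology: single-mesh involute geometry — m = 1.863, 20T/50T pair
base radii: r_b1 = 16.980380, r_b2 = 42.450949
tip radii: r_a1 = 20.919627, r_a2 = 49.162707
inv(α') = inv(24.293°) + 2·(+0.229+0.389)·tan α/(20+50) = 0.03534731  ⇒  α' = 26.33235°
a' = a·cos α / cos α' = 65.2050·cos 24.293°/cos 26.33235° = 66.312134
action lengths: √(r_a1²−r_b1²) = 12.218736, √(r_a2²−r_b2²) = 24.796949
base pitch p_b = π·m·cos α = 5.334544
CR = (12.218736 + 24.796949 − 66.312134·sin 26.33235°)/5.334544 = 1.424888
contact ratio ≈ 1.4249

1.4249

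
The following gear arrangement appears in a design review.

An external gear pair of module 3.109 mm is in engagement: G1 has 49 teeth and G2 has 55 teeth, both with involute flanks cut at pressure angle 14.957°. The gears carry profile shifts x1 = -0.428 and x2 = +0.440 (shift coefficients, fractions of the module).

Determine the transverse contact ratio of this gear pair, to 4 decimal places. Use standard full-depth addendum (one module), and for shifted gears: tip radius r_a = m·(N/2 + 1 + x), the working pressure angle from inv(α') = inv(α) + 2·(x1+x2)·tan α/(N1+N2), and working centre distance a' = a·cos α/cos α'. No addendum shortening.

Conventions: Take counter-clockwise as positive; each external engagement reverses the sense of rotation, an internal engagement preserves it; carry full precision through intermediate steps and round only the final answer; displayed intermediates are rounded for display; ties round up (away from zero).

recognized (one external pair, fixed centres): single-mesh tooth geometry, m = 3.109, N1 = 49, N2 = 55
base radii: r_b1 = 73.589828, r_b2 = 82.600827
tip radii: r_a1 = 77.948848, r_a2 = 89.974460
inv(α') = inv(14.957°) + 2·(-0.428+0.440)·tan α/(49+55) = 0.00615773  ⇒  α' = 15.00632°
a' = a·cos α / cos α' = 161.6680·cos 14.957°/cos 15.00632° = 161.705248
action lengths: √(r_a1²−r_b1²) = 25.701364, √(r_a2²−r_b2²) = 35.672213
base pitch p_b = π·m·cos α = 9.436296
CR = (25.701364 + 35.672213 − 161.705248·sin 15.00632°)/9.436296 = 2.066906
contact ratio ≈ 2.0669

2.0669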